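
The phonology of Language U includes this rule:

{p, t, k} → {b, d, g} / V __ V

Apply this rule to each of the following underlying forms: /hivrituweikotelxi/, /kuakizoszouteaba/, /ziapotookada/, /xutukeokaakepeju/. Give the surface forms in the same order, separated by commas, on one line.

/hivrituweikotelxi/: /t/ is a voiceless stop between vowels /i/ and /u/, so it voices to [d]. /k/ is a voiceless stop between vowels /i/ and /o/, so it voices to [g]. /t/ is a voiceless stop between vowels /o/ and /e/, so it voices to [d]. → [hivriduweigodelxi].
/kuakizoszouteaba/: /k/ is a voiceless stop between vowels /a/ and /i/, so it voices to [g]. /t/ is a voiceless stop between vowels /u/ and /e/, so it voices to [d]. → [kuagizoszoudeaba].
/ziapotookada/: /p/ is a voiceless stop between vowels /a/ and /o/, so it voices to [b]. /t/ is a voiceless stop between vowels /o/ and /o/, so it voices to [d]. /k/ is a voiceless stop between vowels /o/ and /a/, so it voices to [g]. → [ziabodoogada].
/xutukeokaakepeju/: /t/ is a voiceless stop between vowels /u/ and /u/, so it voices to [d]. /k/ is a voiceless stop between vowels /u/ and /e/, so it voices to [g]. /k/ is a voiceless stop between vowels /o/ and /a/, so it voices to [g]. /k/ is a voiceless stop between vowels /a/ and /e/, so it voices to [g]. /p/ is a voiceless stop between vowels /e/ and /e/, so it voices to [b]. → [xudugeogaagebeju].

hivriduweigodelxi, kuagizoszoudeaba, ziabodoogada, xudugeogaagebeju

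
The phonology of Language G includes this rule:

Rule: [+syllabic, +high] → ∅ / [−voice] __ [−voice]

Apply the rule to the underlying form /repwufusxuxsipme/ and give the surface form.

repwufsxxspme

/u/ is a high vowel flanked by voiceless consonants /f/ and /s/, so it deletes.
/u/ is a high vowel flanked by voiceless consonants /x/ and /x/, so it deletes.
/i/ is a high vowel flanked by voiceless consonants /s/ and /p/, so it deletes.
Surface form: [repwufsxxspme].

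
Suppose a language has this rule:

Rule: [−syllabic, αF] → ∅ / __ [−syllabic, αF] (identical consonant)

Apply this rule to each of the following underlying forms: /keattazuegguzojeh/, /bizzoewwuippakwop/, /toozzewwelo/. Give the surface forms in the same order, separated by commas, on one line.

keatazueguzojeh, bizoewuipakwop, toozewelo

/keattazuegguzojeh/: /tt/ is a geminate; the first /t/ deletes. /gg/ is a geminate; the first /g/ deletes. → [keatazueguzojeh].
/bizzoewwuippakwop/: /zz/ is a geminate; the first /z/ deletes. /ww/ is a geminate; the first /w/ deletes. /pp/ is a geminate; the first /p/ deletes. → [bizoewuipakwop].
/toozzewwelo/: /zz/ is a geminate; the first /z/ deletes. /ww/ is a geminate; the first /w/ deletes. → [toozewelo].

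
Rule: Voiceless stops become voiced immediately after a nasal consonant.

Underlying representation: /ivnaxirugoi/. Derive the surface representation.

ivnaxirugoi

No segment of /ivnaxirugoi/ meets the structural description of the rule, so the form surfaces unchanged.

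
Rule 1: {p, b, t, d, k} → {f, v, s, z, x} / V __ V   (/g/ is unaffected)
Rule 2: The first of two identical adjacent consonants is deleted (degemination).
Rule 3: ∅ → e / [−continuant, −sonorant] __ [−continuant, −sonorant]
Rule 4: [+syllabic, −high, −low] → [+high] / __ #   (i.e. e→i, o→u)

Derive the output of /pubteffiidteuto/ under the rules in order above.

pubetefiideteusu

Rule 1 (intervocalic spirantization): /t/ is a stop between vowels /u/ and /o/, so it spirantizes to the fricative [s]. /pubteffiidteuto/ → pubteffiidteuso.
Rule 2 (degemination): /ff/ is a geminate; the first /f/ deletes. /pubteffiidteuso/ → pubtefiidteuso.
Rule 3 (stop-cluster e-epenthesis): /b/ and /t/ form a stop–stop cluster, so [e] is inserted between them. /d/ and /t/ form a stop–stop cluster, so [e] is inserted between them. /pubtefiidteuso/ → pubetefiideteuso.
Rule 4 (final vowel raising): /o/ is a mid vowel in word-final position, so it raises to [u]. /pubetefiideteuso/ → pubetefiideteusu.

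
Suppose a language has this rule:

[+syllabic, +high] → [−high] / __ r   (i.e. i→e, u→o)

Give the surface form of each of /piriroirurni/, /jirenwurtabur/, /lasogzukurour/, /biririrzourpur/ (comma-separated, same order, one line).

/piriroirurni/: /i/ is a high vowel immediately before /r/, so it lowers to [e]. /i/ is a high vowel immediately before /r/, so it lowers to [e]. /i/ is a high vowel immediately before /r/, so it lowers to [e]. /u/ is a high vowel immediately before /r/, so it lowers to [o]. → [pereroerorni].
/jirenwurtabur/: /i/ is a high vowel immediately before /r/, so it lowers to [e]. /u/ is a high vowel immediately before /r/, so it lowers to [o]. /u/ is a high vowel immediately before /r/, so it lowers to [o]. → [jerenwortabor].
/lasogzukurour/: /u/ is a high vowel immediately before /r/, so it lowers to [o]. /u/ is a high vowel immediately before /r/, so it lowers to [o]. → [lasogzukoroor].
/biririrzourpur/: /i/ is a high vowel immediately before /r/, so it lowers to [e]. /i/ is a high vowel immediately before /r/, so it lowers to [e]. /i/ is a high vowel immediately before /r/, so it lowers to [e]. /u/ is a high vowel immediately before /r/, so it lowers to [o]. /u/ is a high vowel immediately before /r/, so it lowers to [o]. → [berererzoorpor].

pereroerorni, jerenwortabor, lasogzukoroor, berererzoorpor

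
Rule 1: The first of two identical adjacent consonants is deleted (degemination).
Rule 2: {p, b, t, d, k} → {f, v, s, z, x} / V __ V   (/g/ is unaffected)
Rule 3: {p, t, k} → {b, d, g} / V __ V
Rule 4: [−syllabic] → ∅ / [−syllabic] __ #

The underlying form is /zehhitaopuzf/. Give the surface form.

zehisaofuz

Rule 1 (degemination): /hh/ is a geminate; the first /h/ deletes. /zehhitaopuzf/ → zehitaopuzf.
Rule 2 (intervocalic spirantization): /t/ is a stop between vowels /i/ and /a/, so it spirantizes to the fricative [s]. /p/ is a stop between vowels /o/ and /u/, so it spirantizes to the fricative [f]. /zehitaopuzf/ → zehisaofuzf.
Rule 3 (intervocalic voicing): no segment meets the environment; /zehisaofuzf/ is unchanged.
Rule 4 (final cluster simplification): /f/ is the second consonant of a word-final cluster /zf/, so it deletes. /zehisaofuzf/ → zehisaofuz.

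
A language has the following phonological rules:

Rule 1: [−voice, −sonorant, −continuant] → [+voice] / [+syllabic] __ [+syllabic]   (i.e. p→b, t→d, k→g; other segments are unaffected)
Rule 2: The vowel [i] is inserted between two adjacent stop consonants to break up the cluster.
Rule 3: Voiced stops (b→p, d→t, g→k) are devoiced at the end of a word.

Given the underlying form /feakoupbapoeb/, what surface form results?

feagoupibaboep

Rule 1 (intervocalic voicing): /k/ is a voiceless stop between vowels /a/ and /o/, so it voices to [g]. /p/ is a voiceless stop between vowels /a/ and /o/, so it voices to [b]. /feakoupbapoeb/ → feagoupbaboeb.
Rule 2 (stop-cluster i-epenthesis): /p/ and /b/ form a stop–stop cluster, so [i] is inserted between them. /feagoupbaboeb/ → feagoupibaboeb.
Rule 3 (final devoicing): /b/ is a voiced stop in word-final position, so it devoices to [p]. /feagoupibaboeb/ → feagoupibaboep.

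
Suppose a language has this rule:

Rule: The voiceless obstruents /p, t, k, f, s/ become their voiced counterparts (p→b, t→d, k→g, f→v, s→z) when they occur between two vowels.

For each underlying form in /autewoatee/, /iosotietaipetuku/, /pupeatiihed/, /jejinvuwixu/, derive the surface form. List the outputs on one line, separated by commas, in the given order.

audewoadee, iozodiedaibedugu, pubeadiihed, jejinvuwixu

/autewoatee/: /t/ is a voiceless obstruent between vowels /u/ and /e/, so it voices to [d]. /t/ is a voiceless obstruent between vowels /a/ and /e/, so it voices to [d]. → [audewoadee].
/iosotietaipetuku/: /s/ is a voiceless obstruent between vowels /o/ and /o/, so it voices to [z]. /t/ is a voiceless obstruent between vowels /o/ and /i/, so it voices to [d]. /t/ is a voiceless obstruent between vowels /e/ and /a/, so it voices to [d]. /p/ is a voiceless obstruent between vowels /i/ and /e/, so it voices to [b]. /t/ is a voiceless obstruent between vowels /e/ and /u/, so it voices to [d]. /k/ is a voiceless obstruent between vowels /u/ and /u/, so it voices to [g]. → [iozodiedaibedugu].
/pupeatiihed/: /p/ is a voiceless obstruent between vowels /u/ and /e/, so it voices to [b]. /t/ is a voiceless obstruent between vowels /a/ and /i/, so it voices to [d]. → [pubeadiihed].
/jejinvuwixu/: the rule's environment is not met; surfaces unchanged as [jejinvuwixu].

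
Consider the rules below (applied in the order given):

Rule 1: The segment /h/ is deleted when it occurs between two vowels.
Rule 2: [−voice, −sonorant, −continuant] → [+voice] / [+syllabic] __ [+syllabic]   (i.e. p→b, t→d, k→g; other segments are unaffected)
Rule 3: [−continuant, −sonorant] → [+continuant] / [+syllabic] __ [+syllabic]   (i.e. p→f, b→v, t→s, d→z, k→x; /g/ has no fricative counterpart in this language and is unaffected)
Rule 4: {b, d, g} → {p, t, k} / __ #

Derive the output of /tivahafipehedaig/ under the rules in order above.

tivaafiveezaik

Rule 1 (intervocalic h-deletion): /h/ occurs between vowels /a/ and /a/, so it deletes. /h/ occurs between vowels /e/ and /e/, so it deletes. /tivahafipehedaig/ → tivaafipeedaig.
Rule 2 (intervocalic voicing): /p/ is a voiceless stop between vowels /i/ and /e/, so it voices to [b]. /tivaafipeedaig/ → tivaafibeedaig.
Rule 3 (intervocalic spirantization): /b/ is a stop between vowels /i/ and /e/, so it spirantizes to the fricative [v]. /d/ is a stop between vowels /e/ and /a/, so it spirantizes to the fricative [z]. /tivaafibeedaig/ → tivaafiveezaig.
Rule 4 (final devoicing): /g/ is a voiced stop in word-final position, so it devoices to [k]. /tivaafiveezaig/ → tivaafiveezaik.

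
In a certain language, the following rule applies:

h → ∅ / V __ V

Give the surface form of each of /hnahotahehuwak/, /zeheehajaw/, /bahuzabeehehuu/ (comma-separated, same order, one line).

hnaotaeuwak, zeeeajaw, bauzabeeeuu

/hnahotahehuwak/: /h/ occurs between vowels /a/ and /o/, so it deletes. /h/ occurs between vowels /a/ and /e/, so it deletes. /h/ occurs between vowels /e/ and /u/, so it deletes. → [hnaotaeuwak].
/zeheehajaw/: /h/ occurs between vowels /e/ and /e/, so it deletes. /h/ occurs between vowels /e/ and /a/, so it deletes. → [zeeeajaw].
/bahuzabeehehuu/: /h/ occurs between vowels /a/ and /u/, so it deletes. /h/ occurs between vowels /e/ and /e/, so it deletes. /h/ occurs between vowels /e/ and /u/, so it deletes. → [bauzabeeeuu].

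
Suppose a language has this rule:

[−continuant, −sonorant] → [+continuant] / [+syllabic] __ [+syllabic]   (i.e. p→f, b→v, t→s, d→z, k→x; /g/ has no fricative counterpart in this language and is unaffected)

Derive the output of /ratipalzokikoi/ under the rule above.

/t/ is a stop between vowels /a/ and /i/, so it spirantizes to the fricative [s].
/p/ is a stop between vowels /i/ and /a/, so it spirantizes to the fricative [f].
/k/ is a stop between vowels /o/ and /i/, so it spirantizes to the fricative [x].
/k/ is a stop between vowels /i/ and /o/, so it spirantizes to the fricative [x].
Surface form: [rasifalzoxixoi].

rasifalzoxixoi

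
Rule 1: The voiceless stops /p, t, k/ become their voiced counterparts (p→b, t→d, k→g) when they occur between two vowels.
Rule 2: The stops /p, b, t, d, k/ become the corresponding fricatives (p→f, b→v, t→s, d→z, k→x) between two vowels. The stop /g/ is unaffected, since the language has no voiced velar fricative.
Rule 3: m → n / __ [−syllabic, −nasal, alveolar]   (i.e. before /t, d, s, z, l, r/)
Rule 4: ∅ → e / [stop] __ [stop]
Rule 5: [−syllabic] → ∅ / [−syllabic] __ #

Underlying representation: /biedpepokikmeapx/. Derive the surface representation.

Rule 1 (intervocalic voicing): /p/ is a voiceless stop between vowels /e/ and /o/, so it voices to [b]. /k/ is a voiceless stop between vowels /o/ and /i/, so it voices to [g]. /biedpepokikmeapx/ → biedpebogikmeapx.
Rule 2 (intervocalic spirantization): /b/ is a stop between vowels /e/ and /o/, so it spirantizes to the fricative [v]. /biedpebogikmeapx/ → biedpevogikmeapx.
Rule 3 (nasal place assimilation): no segment meets the environment; /biedpevogikmeapx/ is unchanged.
Rule 4 (stop-cluster e-epenthesis): /d/ and /p/ form a stop–stop cluster, so [e] is inserted between them. /biedpevogikmeapx/ → biedepevogikmeapx.
Rule 5 (final cluster simplification): /x/ is the second consonant of a word-final cluster /px/, so it deletes. /biedepevogikmeapx/ → biedepevogikmeap.

biedepevogikmeap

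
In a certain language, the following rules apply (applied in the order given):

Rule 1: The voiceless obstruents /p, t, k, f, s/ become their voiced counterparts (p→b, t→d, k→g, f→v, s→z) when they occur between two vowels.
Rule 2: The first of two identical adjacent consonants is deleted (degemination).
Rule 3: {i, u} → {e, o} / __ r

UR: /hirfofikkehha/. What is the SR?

Rule 1 (intervocalic voicing): /f/ is a voiceless obstruent between vowels /o/ and /i/, so it voices to [v]. /hirfofikkehha/ → hirfovikkehha.
Rule 2 (degemination): /kk/ is a geminate; the first /k/ deletes. /hh/ is a geminate; the first /h/ deletes. /hirfovikkehha/ → hirfovikeha.
Rule 3 (pre-rhotic lowering): /i/ is a high vowel immediately before /r/, so it lowers to [e]. /hirfovikeha/ → herfovikeha.

herfovikeha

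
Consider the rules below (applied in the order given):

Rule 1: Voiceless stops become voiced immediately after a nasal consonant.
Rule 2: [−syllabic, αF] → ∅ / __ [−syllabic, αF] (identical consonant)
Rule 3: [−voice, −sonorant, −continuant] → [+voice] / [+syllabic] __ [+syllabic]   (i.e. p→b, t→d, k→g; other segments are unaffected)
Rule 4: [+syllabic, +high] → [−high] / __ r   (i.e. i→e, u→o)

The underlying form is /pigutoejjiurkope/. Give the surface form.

pigudoejiorkobe

Rule 1 (post-nasal voicing): no segment meets the environment; /pigutoejjiurkope/ is unchanged.
Rule 2 (degemination): /jj/ is a geminate; the first /j/ deletes. /pigutoejjiurkope/ → pigutoejiurkope.
Rule 3 (intervocalic voicing): /t/ is a voiceless stop between vowels /u/ and /o/, so it voices to [d]. /p/ is a voiceless stop between vowels /o/ and /e/, so it voices to [b]. /pigutoejiurkope/ → pigudoejiurkobe.
Rule 4 (pre-rhotic lowering): /u/ is a high vowel immediately before /r/, so it lowers to [o]. /pigudoejiurkobe/ → pigudoejiorkobe.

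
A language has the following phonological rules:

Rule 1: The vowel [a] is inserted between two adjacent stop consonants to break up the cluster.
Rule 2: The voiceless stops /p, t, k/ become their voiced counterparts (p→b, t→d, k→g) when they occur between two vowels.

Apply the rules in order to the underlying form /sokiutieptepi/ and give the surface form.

sogiudiebadebi

Rule 1 (stop-cluster a-epenthesis): /p/ and /t/ form a stop–stop cluster, so [a] is inserted between them. /sokiutieptepi/ → sokiutiepatepi.
Rule 2 (intervocalic voicing): /k/ is a voiceless stop between vowels /o/ and /i/, so it voices to [g]. /t/ is a voiceless stop between vowels /u/ and /i/, so it voices to [d]. /p/ is a voiceless stop between vowels /e/ and /a/, so it voices to [b]. /t/ is a voiceless stop between vowels /a/ and /e/, so it voices to [d]. /p/ is a voiceless stop between vowels /e/ and /i/, so it voices to [b]. /sokiutiepatepi/ → sogiudiebadebi.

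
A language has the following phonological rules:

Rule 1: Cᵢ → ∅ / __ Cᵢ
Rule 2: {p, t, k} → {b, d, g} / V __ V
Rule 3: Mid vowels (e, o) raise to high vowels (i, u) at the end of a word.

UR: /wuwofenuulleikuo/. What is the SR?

Rule 1 (degemination): /ll/ is a geminate; the first /l/ deletes. /wuwofenuulleikuo/ → wuwofenuuleikuo.
Rule 2 (intervocalic voicing): /k/ is a voiceless stop between vowels /i/ and /u/, so it voices to [g]. /wuwofenuuleikuo/ → wuwofenuuleiguo.
Rule 3 (final vowel raising): /o/ is a mid vowel in word-final position, so it raises to [u]. /wuwofenuuleiguo/ → wuwofenuuleiguu.

wuwofenuuleiguu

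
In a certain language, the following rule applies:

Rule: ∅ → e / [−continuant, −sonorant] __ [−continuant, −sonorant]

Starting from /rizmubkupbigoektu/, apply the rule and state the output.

/b/ and /k/ form a stop–stop cluster, so [e] is inserted between them.
/p/ and /b/ form a stop–stop cluster, so [e] is inserted between them.
/k/ and /t/ form a stop–stop cluster, so [e] is inserted between them.
Surface form: [rizmubekupebigoeketu].

rizmubekupebigoeketu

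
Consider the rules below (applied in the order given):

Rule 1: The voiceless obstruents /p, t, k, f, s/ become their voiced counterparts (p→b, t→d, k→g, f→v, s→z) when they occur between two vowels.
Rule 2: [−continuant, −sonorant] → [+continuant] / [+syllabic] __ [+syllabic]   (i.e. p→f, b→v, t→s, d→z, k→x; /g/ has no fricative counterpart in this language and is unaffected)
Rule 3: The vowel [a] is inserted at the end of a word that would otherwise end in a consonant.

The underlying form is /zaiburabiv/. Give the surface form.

Rule 1 (intervocalic voicing): no segment meets the environment; /zaiburabiv/ is unchanged.
Rule 2 (intervocalic spirantization): /b/ is a stop between vowels /i/ and /u/, so it spirantizes to the fricative [v]. /b/ is a stop between vowels /a/ and /i/, so it spirantizes to the fricative [v]. /zaiburabiv/ → zaivuraviv.
Rule 3 (final a-epenthesis): the form ends in the consonant /v/, so [a] is inserted word-finally. /zaivuraviv/ → zaivuraviva.

zaivuraviva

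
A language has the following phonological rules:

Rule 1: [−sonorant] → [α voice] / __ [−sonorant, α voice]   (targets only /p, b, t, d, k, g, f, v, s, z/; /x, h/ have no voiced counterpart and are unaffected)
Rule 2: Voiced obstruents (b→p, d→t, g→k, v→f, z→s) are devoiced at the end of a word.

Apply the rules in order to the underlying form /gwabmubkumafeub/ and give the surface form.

Rule 1 (regressive voicing assimilation): /b/ precedes the voiceless obstruent /k/, so it devoices to [p] by assimilation. /gwabmubkumafeub/ → gwabmupkumafeub.
Rule 2 (final devoicing): /b/ is a voiced obstruent in word-final position, so it devoices to [p]. /gwabmupkumafeub/ → gwabmupkumafeup.

gwabmupkumafeup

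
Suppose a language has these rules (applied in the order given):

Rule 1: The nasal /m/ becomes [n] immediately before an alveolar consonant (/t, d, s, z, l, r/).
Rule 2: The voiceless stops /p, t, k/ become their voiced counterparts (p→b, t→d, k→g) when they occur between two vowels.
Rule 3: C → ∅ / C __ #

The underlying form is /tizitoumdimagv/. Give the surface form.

Rule 1 (nasal place assimilation): /m/ precedes the alveolar consonant /d/, so it assimilates in place to [n]. /tizitoumdimagv/ → tizitoundimagv.
Rule 2 (intervocalic voicing): /t/ is a voiceless stop between vowels /i/ and /o/, so it voices to [d]. /tizitoundimagv/ → tizidoundimagv.
Rule 3 (final cluster simplification): /v/ is the second consonant of a word-final cluster /gv/, so it deletes. /tizidoundimagv/ → tizidoundimag.

tizidoundimag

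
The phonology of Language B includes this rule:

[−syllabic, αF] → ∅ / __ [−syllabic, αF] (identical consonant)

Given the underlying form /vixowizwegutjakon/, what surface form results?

No segment of /vixowizwegutjakon/ meets the structural description of the rule, so the form surfaces unchanged.

vixowizwegutjakon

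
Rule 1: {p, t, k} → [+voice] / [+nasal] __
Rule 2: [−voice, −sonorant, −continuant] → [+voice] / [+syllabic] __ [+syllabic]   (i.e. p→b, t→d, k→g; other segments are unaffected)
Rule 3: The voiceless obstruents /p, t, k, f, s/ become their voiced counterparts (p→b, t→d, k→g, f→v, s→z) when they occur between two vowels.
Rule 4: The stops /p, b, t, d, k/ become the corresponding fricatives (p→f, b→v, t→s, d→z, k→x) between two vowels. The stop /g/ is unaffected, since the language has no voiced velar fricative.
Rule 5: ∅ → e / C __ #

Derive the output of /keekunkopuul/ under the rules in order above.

keegungovuule

Rule 1 (post-nasal voicing): /k/ is a voiceless stop immediately after the nasal /n/, so it voices to [g]. /keekunkopuul/ → keekungopuul.
Rule 2 (intervocalic voicing): /k/ is a voiceless stop between vowels /e/ and /u/, so it voices to [g]. /p/ is a voiceless stop between vowels /o/ and /u/, so it voices to [b]. /keekungopuul/ → keegungobuul.
Rule 3 (intervocalic voicing): no segment meets the environment; /keegungobuul/ is unchanged.
Rule 4 (intervocalic spirantization): /b/ is a stop between vowels /o/ and /u/, so it spirantizes to the fricative [v]. /keegungobuul/ → keegungovuul.
Rule 5 (final e-epenthesis): the form ends in the consonant /l/, so [e] is inserted word-finally. /keegungovuul/ → keegungovuule.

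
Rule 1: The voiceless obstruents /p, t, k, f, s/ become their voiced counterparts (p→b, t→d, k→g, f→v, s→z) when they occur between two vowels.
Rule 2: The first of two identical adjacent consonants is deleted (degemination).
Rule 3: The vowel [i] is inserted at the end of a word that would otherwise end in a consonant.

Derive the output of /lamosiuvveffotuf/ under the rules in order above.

lamoziuvefodufi

Rule 1 (intervocalic voicing): /s/ is a voiceless obstruent between vowels /o/ and /i/, so it voices to [z]. /t/ is a voiceless obstruent between vowels /o/ and /u/, so it voices to [d]. /lamosiuvveffotuf/ → lamoziuvveffoduf.
Rule 2 (degemination): /vv/ is a geminate; the first /v/ deletes. /ff/ is a geminate; the first /f/ deletes. /lamoziuvveffoduf/ → lamoziuvefoduf.
Rule 3 (final i-epenthesis): the form ends in the consonant /f/, so [i] is inserted word-finally. /lamoziuvefoduf/ → lamoziuvefodufi.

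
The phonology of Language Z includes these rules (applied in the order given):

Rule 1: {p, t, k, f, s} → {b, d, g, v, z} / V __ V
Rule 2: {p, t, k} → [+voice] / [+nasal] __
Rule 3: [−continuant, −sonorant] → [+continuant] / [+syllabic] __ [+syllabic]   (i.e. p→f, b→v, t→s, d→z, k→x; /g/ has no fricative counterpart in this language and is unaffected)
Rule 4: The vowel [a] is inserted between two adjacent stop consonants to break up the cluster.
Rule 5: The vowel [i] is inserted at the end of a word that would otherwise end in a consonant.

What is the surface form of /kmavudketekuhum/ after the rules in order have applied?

kmavudakezeguhumi

Rule 1 (intervocalic voicing): /t/ is a voiceless obstruent between vowels /e/ and /e/, so it voices to [d]. /k/ is a voiceless obstruent between vowels /e/ and /u/, so it voices to [g]. /kmavudketekuhum/ → kmavudkedeguhum.
Rule 2 (post-nasal voicing): no segment meets the environment; /kmavudkedeguhum/ is unchanged.
Rule 3 (intervocalic spirantization): /d/ is a stop between vowels /e/ and /e/, so it spirantizes to the fricative [z]. /kmavudkedeguhum/ → kmavudkezeguhum.
Rule 4 (stop-cluster a-epenthesis): /d/ and /k/ form a stop–stop cluster, so [a] is inserted between them. /kmavudkezeguhum/ → kmavudakezeguhum.
Rule 5 (final i-epenthesis): the form ends in the consonant /m/, so [i] is inserted word-finally. /kmavudakezeguhum/ → kmavudakezeguhumi.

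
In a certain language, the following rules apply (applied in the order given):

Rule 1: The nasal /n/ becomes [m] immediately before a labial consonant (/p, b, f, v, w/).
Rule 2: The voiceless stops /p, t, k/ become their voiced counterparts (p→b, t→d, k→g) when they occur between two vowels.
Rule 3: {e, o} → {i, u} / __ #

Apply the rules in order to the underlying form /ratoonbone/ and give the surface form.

radoomboni

Rule 1 (nasal place assimilation): /n/ precedes the labial consonant /b/, so it assimilates in place to [m]. /ratoonbone/ → ratoombone.
Rule 2 (intervocalic voicing): /t/ is a voiceless stop between vowels /a/ and /o/, so it voices to [d]. /ratoombone/ → radoombone.
Rule 3 (final vowel raising): /e/ is a mid vowel in word-final position, so it raises to [i]. /radoombone/ → radoomboni.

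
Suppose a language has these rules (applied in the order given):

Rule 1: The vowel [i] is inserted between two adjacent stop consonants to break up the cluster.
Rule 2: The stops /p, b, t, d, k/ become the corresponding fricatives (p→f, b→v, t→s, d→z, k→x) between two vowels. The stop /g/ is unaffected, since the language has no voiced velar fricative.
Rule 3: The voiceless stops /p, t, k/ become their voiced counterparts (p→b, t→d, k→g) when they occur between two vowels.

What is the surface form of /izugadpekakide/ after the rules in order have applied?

Rule 1 (stop-cluster i-epenthesis): /d/ and /p/ form a stop–stop cluster, so [i] is inserted between them. /izugadpekakide/ → izugadipekakide.
Rule 2 (intervocalic spirantization): /d/ is a stop between vowels /a/ and /i/, so it spirantizes to the fricative [z]. /p/ is a stop between vowels /i/ and /e/, so it spirantizes to the fricative [f]. /k/ is a stop between vowels /e/ and /a/, so it spirantizes to the fricative [x]. /k/ is a stop between vowels /a/ and /i/, so it spirantizes to the fricative [x]. /d/ is a stop between vowels /i/ and /e/, so it spirantizes to the fricative [z]. /izugadipekakide/ → izugazifexaxize.
Rule 3 (intervocalic voicing): no segment meets the environment; /izugazifexaxize/ is unchanged.

izugazifexaxize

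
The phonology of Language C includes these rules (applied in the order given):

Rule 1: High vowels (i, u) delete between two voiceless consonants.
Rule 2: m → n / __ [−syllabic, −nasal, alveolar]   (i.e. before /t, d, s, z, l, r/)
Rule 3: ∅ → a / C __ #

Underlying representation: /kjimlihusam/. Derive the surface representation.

kjinlihsama

Rule 1 (high vowel syncope): /u/ is a high vowel flanked by voiceless consonants /h/ and /s/, so it deletes. /kjimlihusam/ → kjimlihsam.
Rule 2 (nasal place assimilation): /m/ precedes the alveolar consonant /l/, so it assimilates in place to [n]. /kjimlihsam/ → kjinlihsam.
Rule 3 (final a-epenthesis): the form ends in the consonant /m/, so [a] is inserted word-finally. /kjinlihsam/ → kjinlihsama.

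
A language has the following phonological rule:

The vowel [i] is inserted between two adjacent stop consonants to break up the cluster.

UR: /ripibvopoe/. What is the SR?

No segment of /ripibvopoe/ meets the structural description of the rule, so the form surfaces unchanged.

ripibvopoe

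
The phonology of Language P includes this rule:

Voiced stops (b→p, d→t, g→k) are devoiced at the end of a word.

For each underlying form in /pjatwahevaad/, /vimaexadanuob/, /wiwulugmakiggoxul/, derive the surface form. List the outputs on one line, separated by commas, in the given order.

/pjatwahevaad/: /d/ is a voiced stop in word-final position, so it devoices to [t]. → [pjatwahevaat].
/vimaexadanuob/: /b/ is a voiced stop in word-final position, so it devoices to [p]. → [vimaexadanuop].
/wiwulugmakiggoxul/: the rule's environment is not met; surfaces unchanged as [wiwulugmakiggoxul].

pjatwahevaat, vimaexadanuop, wiwulugmakiggoxul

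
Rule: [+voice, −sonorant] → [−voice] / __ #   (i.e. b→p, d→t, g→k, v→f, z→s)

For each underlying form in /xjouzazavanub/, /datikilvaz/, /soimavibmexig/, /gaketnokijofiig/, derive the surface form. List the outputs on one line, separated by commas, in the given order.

/xjouzazavanub/: /b/ is a voiced obstruent in word-final position, so it devoices to [p]. → [xjouzazavanup].
/datikilvaz/: /z/ is a voiced obstruent in word-final position, so it devoices to [s]. → [datikilvas].
/soimavibmexig/: /g/ is a voiced obstruent in word-final position, so it devoices to [k]. → [soimavibmexik].
/gaketnokijofiig/: /g/ is a voiced obstruent in word-final position, so it devoices to [k]. → [gaketnokijofiik].

xjouzazavanup, datikilvas, soimavibmexik, gaketnokijofiik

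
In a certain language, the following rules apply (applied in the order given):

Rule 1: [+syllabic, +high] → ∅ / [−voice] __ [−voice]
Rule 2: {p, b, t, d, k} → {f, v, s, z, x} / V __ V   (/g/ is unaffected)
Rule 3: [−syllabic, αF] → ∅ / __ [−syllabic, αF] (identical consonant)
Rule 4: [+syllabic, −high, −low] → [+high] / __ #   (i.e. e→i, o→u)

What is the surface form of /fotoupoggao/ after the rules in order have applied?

fosoufogau

Rule 1 (high vowel syncope): no segment meets the environment; /fotoupoggao/ is unchanged.
Rule 2 (intervocalic spirantization): /t/ is a stop between vowels /o/ and /o/, so it spirantizes to the fricative [s]. /p/ is a stop between vowels /u/ and /o/, so it spirantizes to the fricative [f]. /fotoupoggao/ → fosoufoggao.
Rule 3 (degemination): /gg/ is a geminate; the first /g/ deletes. /fosoufoggao/ → fosoufogao.
Rule 4 (final vowel raising): /o/ is a mid vowel in word-final position, so it raises to [u]. /fosoufogao/ → fosoufogau.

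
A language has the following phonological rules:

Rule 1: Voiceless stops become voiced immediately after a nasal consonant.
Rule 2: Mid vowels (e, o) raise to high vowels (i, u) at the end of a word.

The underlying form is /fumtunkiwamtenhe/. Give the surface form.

fumdungiwamdenhi

Rule 1 (post-nasal voicing): /t/ is a voiceless stop immediately after the nasal /m/, so it voices to [d]. /k/ is a voiceless stop immediately after the nasal /n/, so it voices to [g]. /t/ is a voiceless stop immediately after the nasal /m/, so it voices to [d]. /fumtunkiwamtenhe/ → fumdungiwamdenhe.
Rule 2 (final vowel raising): /e/ is a mid vowel in word-final position, so it raises to [i]. /fumdungiwamdenhe/ → fumdungiwamdenhi.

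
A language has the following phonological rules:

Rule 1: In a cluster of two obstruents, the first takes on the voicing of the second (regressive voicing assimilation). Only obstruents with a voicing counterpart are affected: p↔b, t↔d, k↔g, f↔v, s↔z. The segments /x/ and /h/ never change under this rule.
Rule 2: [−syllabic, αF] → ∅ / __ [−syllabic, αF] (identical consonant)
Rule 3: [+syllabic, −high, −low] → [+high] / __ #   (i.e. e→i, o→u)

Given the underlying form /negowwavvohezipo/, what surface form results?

negowavohezipu

Rule 1 (regressive voicing assimilation): no segment meets the environment; /negowwavvohezipo/ is unchanged.
Rule 2 (degemination): /ww/ is a geminate; the first /w/ deletes. /vv/ is a geminate; the first /v/ deletes. /negowwavvohezipo/ → negowavohezipo.
Rule 3 (final vowel raising): /o/ is a mid vowel in word-final position, so it raises to [u]. /negowavohezipo/ → negowavohezipu.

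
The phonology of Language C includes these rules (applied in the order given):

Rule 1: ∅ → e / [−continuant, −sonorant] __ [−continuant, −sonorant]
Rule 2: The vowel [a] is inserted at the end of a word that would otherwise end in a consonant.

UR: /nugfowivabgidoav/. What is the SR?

Rule 1 (stop-cluster e-epenthesis): /b/ and /g/ form a stop–stop cluster, so [e] is inserted between them. /nugfowivabgidoav/ → nugfowivabegidoav.
Rule 2 (final a-epenthesis): the form ends in the consonant /v/, so [a] is inserted word-finally. /nugfowivabegidoav/ → nugfowivabegidoava.

nugfowivabegidoava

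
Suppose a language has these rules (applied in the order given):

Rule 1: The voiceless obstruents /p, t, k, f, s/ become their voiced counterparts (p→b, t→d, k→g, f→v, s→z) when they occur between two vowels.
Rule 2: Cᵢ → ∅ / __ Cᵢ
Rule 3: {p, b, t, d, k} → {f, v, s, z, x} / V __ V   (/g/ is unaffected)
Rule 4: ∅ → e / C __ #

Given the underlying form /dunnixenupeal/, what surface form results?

Rule 1 (intervocalic voicing): /p/ is a voiceless obstruent between vowels /u/ and /e/, so it voices to [b]. /dunnixenupeal/ → dunnixenubeal.
Rule 2 (degemination): /nn/ is a geminate; the first /n/ deletes. /dunnixenubeal/ → dunixenubeal.
Rule 3 (intervocalic spirantization): /b/ is a stop between vowels /u/ and /e/, so it spirantizes to the fricative [v]. /dunixenubeal/ → dunixenuveal.
Rule 4 (final e-epenthesis): the form ends in the consonant /l/, so [e] is inserted word-finally. /dunixenuveal/ → dunixenuveale.

dunixenuveale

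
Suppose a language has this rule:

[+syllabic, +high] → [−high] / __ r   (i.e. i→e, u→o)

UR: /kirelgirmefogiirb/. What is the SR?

/i/ is a high vowel immediately before /r/, so it lowers to [e].
/i/ is a high vowel immediately before /r/, so it lowers to [e].
/i/ is a high vowel immediately before /r/, so it lowers to [e].
Surface form: [kerelgermefogierb].

kerelgermefogierb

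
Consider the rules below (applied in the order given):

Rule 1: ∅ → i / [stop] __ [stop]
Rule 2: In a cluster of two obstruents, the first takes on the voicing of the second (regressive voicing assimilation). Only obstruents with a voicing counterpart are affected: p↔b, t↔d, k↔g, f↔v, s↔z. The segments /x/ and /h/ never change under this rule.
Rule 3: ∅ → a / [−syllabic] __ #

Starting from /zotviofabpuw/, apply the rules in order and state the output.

zodviofabipuwa

Rule 1 (stop-cluster i-epenthesis): /b/ and /p/ form a stop–stop cluster, so [i] is inserted between them. /zotviofabpuw/ → zotviofabipuw.
Rule 2 (regressive voicing assimilation): /t/ precedes the voiced obstruent /v/, so it voices to [d] by assimilation. /zotviofabipuw/ → zodviofabipuw.
Rule 3 (final a-epenthesis): the form ends in the consonant /w/, so [a] is inserted word-finally. /zodviofabipuw/ → zodviofabipuwa.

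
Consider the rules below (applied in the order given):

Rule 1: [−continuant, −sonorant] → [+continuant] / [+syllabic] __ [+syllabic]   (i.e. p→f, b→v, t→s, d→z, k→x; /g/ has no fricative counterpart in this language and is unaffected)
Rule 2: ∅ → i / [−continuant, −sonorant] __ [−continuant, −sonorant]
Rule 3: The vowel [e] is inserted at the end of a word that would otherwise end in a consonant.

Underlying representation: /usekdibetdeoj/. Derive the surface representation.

Rule 1 (intervocalic spirantization): /b/ is a stop between vowels /i/ and /e/, so it spirantizes to the fricative [v]. /usekdibetdeoj/ → usekdivetdeoj.
Rule 2 (stop-cluster i-epenthesis): /k/ and /d/ form a stop–stop cluster, so [i] is inserted between them. /t/ and /d/ form a stop–stop cluster, so [i] is inserted between them. /usekdivetdeoj/ → usekidivetideoj.
Rule 3 (final e-epenthesis): the form ends in the consonant /j/, so [e] is inserted word-finally. /usekidivetideoj/ → usekidivetideoje.

usekidivetideoje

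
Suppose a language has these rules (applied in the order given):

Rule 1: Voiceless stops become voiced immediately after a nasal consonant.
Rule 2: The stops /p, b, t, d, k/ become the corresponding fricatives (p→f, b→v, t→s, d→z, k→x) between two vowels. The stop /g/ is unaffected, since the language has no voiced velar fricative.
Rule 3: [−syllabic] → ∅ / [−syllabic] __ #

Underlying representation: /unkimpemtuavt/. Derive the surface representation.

Rule 1 (post-nasal voicing): /k/ is a voiceless stop immediately after the nasal /n/, so it voices to [g]. /p/ is a voiceless stop immediately after the nasal /m/, so it voices to [b]. /t/ is a voiceless stop immediately after the nasal /m/, so it voices to [d]. /unkimpemtuavt/ → ungimbemduavt.
Rule 2 (intervocalic spirantization): no segment meets the environment; /ungimbemduavt/ is unchanged.
Rule 3 (final cluster simplification): /t/ is the second consonant of a word-final cluster /vt/, so it deletes. /ungimbemduavt/ → ungimbemduav.

ungimbemduav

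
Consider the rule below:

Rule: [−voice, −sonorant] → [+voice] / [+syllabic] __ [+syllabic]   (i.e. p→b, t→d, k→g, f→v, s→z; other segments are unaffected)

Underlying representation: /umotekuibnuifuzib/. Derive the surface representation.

/t/ is a voiceless obstruent between vowels /o/ and /e/, so it voices to [d].
/k/ is a voiceless obstruent between vowels /e/ and /u/, so it voices to [g].
/f/ is a voiceless obstruent between vowels /i/ and /u/, so it voices to [v].
Surface form: [umodeguibnuivuzib].

umodeguibnuivuzib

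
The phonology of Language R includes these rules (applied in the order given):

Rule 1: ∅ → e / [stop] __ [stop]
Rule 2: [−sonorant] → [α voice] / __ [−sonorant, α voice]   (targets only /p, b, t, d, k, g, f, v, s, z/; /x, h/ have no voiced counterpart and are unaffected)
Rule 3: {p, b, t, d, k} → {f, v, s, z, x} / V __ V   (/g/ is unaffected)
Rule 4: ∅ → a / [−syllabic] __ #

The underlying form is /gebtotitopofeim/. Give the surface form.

gevesosisofofeima

Rule 1 (stop-cluster e-epenthesis): /b/ and /t/ form a stop–stop cluster, so [e] is inserted between them. /gebtotitopofeim/ → gebetotitopofeim.
Rule 2 (regressive voicing assimilation): no segment meets the environment; /gebetotitopofeim/ is unchanged.
Rule 3 (intervocalic spirantization): /b/ is a stop between vowels /e/ and /e/, so it spirantizes to the fricative [v]. /t/ is a stop between vowels /e/ and /o/, so it spirantizes to the fricative [s]. /t/ is a stop between vowels /o/ and /i/, so it spirantizes to the fricative [s]. /t/ is a stop between vowels /i/ and /o/, so it spirantizes to the fricative [s]. /p/ is a stop between vowels /o/ and /o/, so it spirantizes to the fricative [f]. /gebetotitopofeim/ → gevesosisofofeim.
Rule 4 (final a-epenthesis): the form ends in the consonant /m/, so [a] is inserted word-finally. /gevesosisofofeim/ → gevesosisofofeima.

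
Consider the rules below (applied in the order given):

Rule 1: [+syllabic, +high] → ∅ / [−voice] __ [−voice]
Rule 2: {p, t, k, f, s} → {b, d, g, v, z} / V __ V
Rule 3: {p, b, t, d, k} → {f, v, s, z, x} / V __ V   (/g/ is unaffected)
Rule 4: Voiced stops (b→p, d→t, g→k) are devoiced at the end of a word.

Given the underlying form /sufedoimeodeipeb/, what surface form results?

sfezoimeozeivep

Rule 1 (high vowel syncope): /u/ is a high vowel flanked by voiceless consonants /s/ and /f/, so it deletes. /sufedoimeodeipeb/ → sfedoimeodeipeb.
Rule 2 (intervocalic voicing): /p/ is a voiceless obstruent between vowels /i/ and /e/, so it voices to [b]. /sfedoimeodeipeb/ → sfedoimeodeibeb.
Rule 3 (intervocalic spirantization): /d/ is a stop between vowels /e/ and /o/, so it spirantizes to the fricative [z]. /d/ is a stop between vowels /o/ and /e/, so it spirantizes to the fricative [z]. /b/ is a stop between vowels /i/ and /e/, so it spirantizes to the fricative [v]. /sfedoimeodeibeb/ → sfezoimeozeiveb.
Rule 4 (final devoicing): /b/ is a voiced stop in word-final position, so it devoices to [p]. /sfezoimeozeiveb/ → sfezoimeozeivep.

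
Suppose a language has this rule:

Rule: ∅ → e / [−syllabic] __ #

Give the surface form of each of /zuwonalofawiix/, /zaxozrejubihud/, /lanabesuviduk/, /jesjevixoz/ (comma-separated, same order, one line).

zuwonalofawiixe, zaxozrejubihude, lanabesuviduke, jesjevixoze

/zuwonalofawiix/: the form ends in the consonant /x/, so [e] is inserted word-finally. → [zuwonalofawiixe].
/zaxozrejubihud/: the form ends in the consonant /d/, so [e] is inserted word-finally. → [zaxozrejubihude].
/lanabesuviduk/: the form ends in the consonant /k/, so [e] is inserted word-finally. → [lanabesuviduke].
/jesjevixoz/: the form ends in the consonant /z/, so [e] is inserted word-finally. → [jesjevixoze].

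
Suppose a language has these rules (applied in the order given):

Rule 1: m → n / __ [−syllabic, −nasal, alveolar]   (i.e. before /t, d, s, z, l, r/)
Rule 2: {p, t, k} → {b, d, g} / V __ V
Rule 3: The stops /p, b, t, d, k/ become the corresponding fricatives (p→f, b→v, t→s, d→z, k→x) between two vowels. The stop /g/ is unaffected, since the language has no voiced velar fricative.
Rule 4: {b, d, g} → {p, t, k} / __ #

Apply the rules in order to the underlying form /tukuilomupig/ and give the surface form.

Rule 1 (nasal place assimilation): no segment meets the environment; /tukuilomupig/ is unchanged.
Rule 2 (intervocalic voicing): /k/ is a voiceless stop between vowels /u/ and /u/, so it voices to [g]. /p/ is a voiceless stop between vowels /u/ and /i/, so it voices to [b]. /tukuilomupig/ → tuguilomubig.
Rule 3 (intervocalic spirantization): /b/ is a stop between vowels /u/ and /i/, so it spirantizes to the fricative [v]. /tuguilomubig/ → tuguilomuvig.
Rule 4 (final devoicing): /g/ is a voiced stop in word-final position, so it devoices to [k]. /tuguilomuvig/ → tuguilomuvik.

tuguilomuvik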